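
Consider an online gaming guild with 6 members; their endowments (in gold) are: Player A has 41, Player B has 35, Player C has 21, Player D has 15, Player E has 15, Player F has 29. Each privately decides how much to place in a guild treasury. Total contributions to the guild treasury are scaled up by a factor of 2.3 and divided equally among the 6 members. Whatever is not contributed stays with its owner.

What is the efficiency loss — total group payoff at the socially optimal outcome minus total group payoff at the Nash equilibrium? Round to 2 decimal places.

The private return per contributed unit is 2.3/6 = 0.3833 < 1 for every player regardless of endowment, so the Nash equilibrium is zero contribution and the group total is Σ E_j = 41 + 35 + 21 + 15 + 15 + 29 = 156.
Each contributed unit returns 2.300 to the group, so the social optimum is full contribution by everyone: group total = 2.300 × 156 = 358.80.
Efficiency loss = (2.300 − 1) × 156 = 202.80.

202.80 gold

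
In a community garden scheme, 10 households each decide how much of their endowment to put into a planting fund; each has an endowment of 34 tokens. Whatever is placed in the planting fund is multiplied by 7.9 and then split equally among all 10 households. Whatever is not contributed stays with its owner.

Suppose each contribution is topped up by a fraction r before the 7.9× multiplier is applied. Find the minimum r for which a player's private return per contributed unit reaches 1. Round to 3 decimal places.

With matching at rate r, one contributed unit becomes (1 + r) in the planting fund and returns 7.9 × (1 + r) / 10 to the contributor.
Setting this equal to 1: 1 + r = 10/7.9 = 1.2658.
So the minimum matching rate is r = 1.2658 − 1 = 0.266.

0.266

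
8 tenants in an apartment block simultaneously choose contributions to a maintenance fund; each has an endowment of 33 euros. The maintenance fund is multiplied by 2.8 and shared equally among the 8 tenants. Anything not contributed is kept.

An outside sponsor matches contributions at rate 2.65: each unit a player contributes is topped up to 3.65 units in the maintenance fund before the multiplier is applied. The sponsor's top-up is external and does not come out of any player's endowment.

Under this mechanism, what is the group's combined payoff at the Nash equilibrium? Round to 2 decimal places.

2698.08 euros

The effective private return per unit is now 2.8 × 3.65 / 8 = 1.2775 > 1, so every player's dominant strategy flips to full contribution.
So the Nash equilibrium is full contribution by all 8; the group earns 2.8 × 3.65 × 264 = 2698.08.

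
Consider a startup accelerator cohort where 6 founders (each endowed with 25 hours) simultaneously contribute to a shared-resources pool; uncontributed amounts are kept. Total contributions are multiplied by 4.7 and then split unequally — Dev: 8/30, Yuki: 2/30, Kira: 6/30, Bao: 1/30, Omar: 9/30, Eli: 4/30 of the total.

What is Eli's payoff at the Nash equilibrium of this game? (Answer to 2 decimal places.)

56.33 hours

Each unit j contributes comes back to j as 4.7 × (j's share), so j prefers to contribute only if that share exceeds 1/4.7 = 0.2128; otherwise keeping the unit dominates.
The shares above 0.2128 belong to Dev and Omar, contributing 25 each; the remaining 4 contribute 0. Total contributed: 50.
Eli keeps 25 and receives 4.7 × 50 × 4/30 = 31.33 from the shared-resources pool, for a payoff of 56.33.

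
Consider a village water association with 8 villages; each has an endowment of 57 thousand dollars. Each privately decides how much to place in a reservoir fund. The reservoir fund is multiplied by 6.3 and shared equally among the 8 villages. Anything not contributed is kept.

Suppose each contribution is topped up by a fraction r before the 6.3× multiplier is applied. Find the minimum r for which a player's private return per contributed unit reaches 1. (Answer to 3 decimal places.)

0.270

With matching at rate r, one contributed unit becomes (1 + r) in the reservoir fund and returns 6.3 × (1 + r) / 8 to the contributor.
Setting this equal to 1: 1 + r = 8/6.3 = 1.2698.
So the minimum matching rate is r = 1.2698 − 1 = 0.270.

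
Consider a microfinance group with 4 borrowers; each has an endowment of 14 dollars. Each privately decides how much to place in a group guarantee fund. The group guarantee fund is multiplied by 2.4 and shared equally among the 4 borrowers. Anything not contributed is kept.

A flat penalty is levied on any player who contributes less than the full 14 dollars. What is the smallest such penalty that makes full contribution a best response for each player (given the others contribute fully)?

5.60 dollars

Given the others contribute fully, the best deviation is to contribute 0 (any partial contribution still incurs the fine and gives up units whose private return 0.6000 is below 1).
Deviating from 14 to 0 saves 14 dollars but forfeits the deviator's share of the drop in the group guarantee fund: 2.4/4 × 14 = 8.40.
So the deviation gain is 14 − 8.40 = 5.60, and the fine must be at least 5.60 dollars to wipe it out.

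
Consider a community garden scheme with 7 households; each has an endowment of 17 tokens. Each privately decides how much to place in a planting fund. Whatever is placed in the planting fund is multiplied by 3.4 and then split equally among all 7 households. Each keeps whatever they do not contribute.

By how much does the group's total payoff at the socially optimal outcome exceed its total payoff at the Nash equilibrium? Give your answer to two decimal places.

Each contributed unit returns 3.4/7 = 0.4857 to its contributor — below 1 — so contributing 0 is dominant for every player. At the Nash equilibrium everyone keeps their 17, and the group total is 7 × 17 = 119.
Each contributed unit returns 3.400 to the group as a whole (0.4857 to each of 7 players), which exceeds 1, so the social optimum is full contribution: group total = 3.400 × 119 = 404.60.
Efficiency loss = 404.60 − 119 = 285.60.

285.60 tokens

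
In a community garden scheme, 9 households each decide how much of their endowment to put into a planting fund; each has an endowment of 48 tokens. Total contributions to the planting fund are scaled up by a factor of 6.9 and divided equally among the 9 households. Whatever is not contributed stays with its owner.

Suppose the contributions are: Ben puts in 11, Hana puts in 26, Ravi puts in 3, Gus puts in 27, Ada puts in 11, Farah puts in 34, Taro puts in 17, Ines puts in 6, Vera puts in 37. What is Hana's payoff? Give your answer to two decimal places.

153.87 tokens

Total contributed: 11 + 26 + 3 + 27 + 11 + 34 + 17 + 6 + 37 = 172.
Each receives 6.9 × 172 / 9 = 131.87 from the planting fund.
Hana keeps 48 − 26 = 22, so Hana's payoff is 22 + 131.87 = 153.87.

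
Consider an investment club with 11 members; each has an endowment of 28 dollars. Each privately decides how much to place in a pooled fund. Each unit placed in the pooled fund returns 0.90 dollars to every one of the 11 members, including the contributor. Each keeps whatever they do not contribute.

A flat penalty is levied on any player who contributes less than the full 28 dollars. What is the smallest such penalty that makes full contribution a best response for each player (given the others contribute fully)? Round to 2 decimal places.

Given the others contribute fully, the best deviation is to contribute 0 (any partial contribution still incurs the fine and gives up units whose private return 0.90 is below 1).
Deviating from 28 to 0 saves 28 dollars but forfeits the deviator's share of the drop in the pooled fund: 0.90 × 28 = 25.20.
So the deviation gain is 28 − 25.20 = 2.80, and the fine must be at least 2.80 dollars to wipe it out.

2.80 dollars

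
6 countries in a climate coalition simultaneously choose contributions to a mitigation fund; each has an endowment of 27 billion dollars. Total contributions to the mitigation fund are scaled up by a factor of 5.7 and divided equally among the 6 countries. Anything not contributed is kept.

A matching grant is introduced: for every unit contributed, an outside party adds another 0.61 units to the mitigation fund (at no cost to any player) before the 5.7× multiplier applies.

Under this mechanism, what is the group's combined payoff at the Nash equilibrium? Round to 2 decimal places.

With the mechanism, a contributed unit returns 5.7 × 1.61 / 6 = 1.5295 per unit of net cost to the contributor — now above 1 — so contributing fully is weakly dominant for every player.
At the Nash equilibrium everyone contributes 27. Group total payoff = 5.7 × 1.61 × 162 = 1486.67.

1486.67 billion dollars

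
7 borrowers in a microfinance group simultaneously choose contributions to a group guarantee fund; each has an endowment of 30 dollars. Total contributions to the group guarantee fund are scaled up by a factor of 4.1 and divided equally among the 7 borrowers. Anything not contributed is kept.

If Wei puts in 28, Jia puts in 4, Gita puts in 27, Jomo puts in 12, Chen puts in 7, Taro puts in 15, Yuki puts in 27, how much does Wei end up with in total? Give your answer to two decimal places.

72.29 dollars

Total contributed: 28 + 4 + 27 + 12 + 7 + 15 + 27 = 120.
Each receives 4.1 × 120 / 7 = 70.29 from the group guarantee fund.
Wei keeps 30 − 28 = 2, so Wei's payoff is 2 + 70.29 = 72.29.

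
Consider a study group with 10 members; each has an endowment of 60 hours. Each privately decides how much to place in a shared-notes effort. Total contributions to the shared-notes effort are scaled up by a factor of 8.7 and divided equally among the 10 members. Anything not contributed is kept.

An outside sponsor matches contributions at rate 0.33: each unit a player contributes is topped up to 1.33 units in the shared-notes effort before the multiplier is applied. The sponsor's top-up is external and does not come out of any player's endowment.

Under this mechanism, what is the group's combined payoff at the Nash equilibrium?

With the mechanism, a contributed unit returns 8.7 × 1.33 / 10 = 1.1571 per unit of net cost to the contributor — now above 1 — so contributing fully is weakly dominant for every player.
So the Nash equilibrium is full contribution by all 10; the group earns 8.7 × 1.33 × 600 = 6942.60.

6942.60 hours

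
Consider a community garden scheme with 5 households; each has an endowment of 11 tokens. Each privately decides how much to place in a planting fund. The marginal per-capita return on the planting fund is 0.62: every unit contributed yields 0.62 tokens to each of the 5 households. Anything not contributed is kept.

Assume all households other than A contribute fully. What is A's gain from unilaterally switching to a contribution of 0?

4.18 tokens

Switching from a contribution of 11 to 0 lets A keep an extra 11 tokens, but lowers the planting fund by 11, which costs A their own share of that drop: 0.62 × 11 = 6.82.
Net gain = 11 − 6.82 = 4.18. The private return per contributed unit (0.62) is below 1, so free-riding is indeed the best response regardless of what the others do.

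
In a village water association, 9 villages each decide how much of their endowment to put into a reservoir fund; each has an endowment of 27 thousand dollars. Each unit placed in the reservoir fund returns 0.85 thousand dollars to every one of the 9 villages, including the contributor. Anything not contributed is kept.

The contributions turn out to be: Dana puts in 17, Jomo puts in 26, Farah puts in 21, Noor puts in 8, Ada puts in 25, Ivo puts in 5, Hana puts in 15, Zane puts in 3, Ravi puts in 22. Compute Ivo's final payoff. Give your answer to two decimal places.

142.70 thousand dollars

Total contributed: 17 + 26 + 21 + 8 + 25 + 5 + 15 + 3 + 22 = 142.
Each receives 0.85 × 142 = 120.70 from the reservoir fund.
Ivo keeps 27 − 5 = 22, so Ivo's payoff is 22 + 120.70 = 142.70.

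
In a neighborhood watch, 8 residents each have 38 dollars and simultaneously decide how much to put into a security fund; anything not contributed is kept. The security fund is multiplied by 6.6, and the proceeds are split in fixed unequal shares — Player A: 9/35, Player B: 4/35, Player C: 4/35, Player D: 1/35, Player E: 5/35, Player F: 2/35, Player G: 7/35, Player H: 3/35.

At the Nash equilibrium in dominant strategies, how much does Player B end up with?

95.33 dollars

Each unit j contributes comes back to j as 6.6 × (j's share), so j prefers to contribute only if that share exceeds 1/6.6 = 0.1515; otherwise keeping the unit dominates.
The shares above 0.1515 belong to Player A and Player G, contributing 38 each; the remaining 6 contribute 0. Total contributed: 76.
Player B keeps 38 and receives 6.6 × 76 × 4/35 = 57.33 from the security fund, for a payoff of 95.33.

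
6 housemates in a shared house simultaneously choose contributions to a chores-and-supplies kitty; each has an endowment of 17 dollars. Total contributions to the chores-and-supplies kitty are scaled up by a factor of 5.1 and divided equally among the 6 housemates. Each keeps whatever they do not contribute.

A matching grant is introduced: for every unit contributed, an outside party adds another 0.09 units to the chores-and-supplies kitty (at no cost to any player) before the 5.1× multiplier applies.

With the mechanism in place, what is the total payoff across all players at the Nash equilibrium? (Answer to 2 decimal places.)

102.00 dollars

Even with the mechanism, each unit contributed returns only 5.1 × 1.09 / 6 = 0.9265 per unit of net cost, so contributing nothing is still dominant.
Everyone keeps their endowment and the group total is 6 × 17 = 102.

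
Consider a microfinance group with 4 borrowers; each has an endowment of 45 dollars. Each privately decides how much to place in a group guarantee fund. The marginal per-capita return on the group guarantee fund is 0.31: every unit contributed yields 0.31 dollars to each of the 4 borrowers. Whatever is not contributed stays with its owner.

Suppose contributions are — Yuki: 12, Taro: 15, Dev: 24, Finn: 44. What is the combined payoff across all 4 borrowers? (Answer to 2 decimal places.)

202.80 dollars

Total contributed: 12 + 15 + 24 + 44 = 95; total kept: 4 × 45 − 95 = 85.
The group guarantee fund pays out 0.31 × 4 × 95 = 117.80 in aggregate.
Group total = 85 + 117.80 = 202.80.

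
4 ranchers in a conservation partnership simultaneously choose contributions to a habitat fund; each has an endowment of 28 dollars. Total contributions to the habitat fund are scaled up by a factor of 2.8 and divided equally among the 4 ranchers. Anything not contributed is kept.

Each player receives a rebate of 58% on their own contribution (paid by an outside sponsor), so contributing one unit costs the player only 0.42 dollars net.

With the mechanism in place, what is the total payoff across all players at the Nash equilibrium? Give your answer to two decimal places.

With the mechanism, a contributed unit returns (2.8/4) / 0.42 = 1.6667 per unit of net cost to the contributor — now above 1 — so contributing fully is weakly dominant for every player.
So the Nash equilibrium is full contribution by all 4; the group earns 4 × (28 × 0.58 + 2.8 × 28) = 378.56.

378.56 dollars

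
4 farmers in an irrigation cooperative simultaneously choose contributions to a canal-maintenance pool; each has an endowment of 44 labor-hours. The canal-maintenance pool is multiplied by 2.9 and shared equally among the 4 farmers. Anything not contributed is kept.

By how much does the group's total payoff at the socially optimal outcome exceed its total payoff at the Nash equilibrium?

Each contributed unit returns 2.9/4 = 0.7250 to its contributor — below 1 — so contributing 0 is dominant for every player. At the Nash equilibrium everyone keeps their 44, and the group total is 4 × 44 = 176.
Each contributed unit returns 2.900 to the group as a whole (0.7250 to each of 4 players), which exceeds 1, so the social optimum is full contribution: group total = 2.900 × 176 = 510.40.
Efficiency loss = 510.40 − 176 = 334.40.

334.40 labor-hours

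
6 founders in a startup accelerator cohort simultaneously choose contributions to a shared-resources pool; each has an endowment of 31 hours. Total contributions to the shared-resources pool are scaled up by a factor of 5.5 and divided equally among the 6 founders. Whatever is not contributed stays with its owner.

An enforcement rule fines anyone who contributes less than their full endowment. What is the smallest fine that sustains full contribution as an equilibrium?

Given the others contribute fully, the best deviation is to contribute 0 (any partial contribution still incurs the fine and gives up units whose private return 0.9167 is below 1).
Deviating from 31 to 0 saves 31 hours but forfeits the deviator's share of the drop in the shared-resources pool: 5.5/6 × 31 = 28.42.
So the deviation gain is 31 − 28.42 = 2.58, and the fine must be at least 2.58 hours to wipe it out.

2.58 hours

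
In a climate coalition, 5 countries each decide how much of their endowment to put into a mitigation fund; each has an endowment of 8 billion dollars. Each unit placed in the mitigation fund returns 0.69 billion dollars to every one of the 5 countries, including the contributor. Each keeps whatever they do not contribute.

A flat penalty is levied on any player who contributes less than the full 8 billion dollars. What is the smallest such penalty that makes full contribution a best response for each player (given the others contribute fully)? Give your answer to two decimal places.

2.48 billion dollars

Given the others contribute fully, the best deviation is to contribute 0 (any partial contribution still incurs the fine and gives up units whose private return 0.69 is below 1).
Deviating from 8 to 0 saves 8 billion dollars but forfeits the deviator's share of the drop in the mitigation fund: 0.69 × 8 = 5.52.
So the deviation gain is 8 − 5.52 = 2.48, and the fine must be at least 2.48 billion dollars to wipe it out.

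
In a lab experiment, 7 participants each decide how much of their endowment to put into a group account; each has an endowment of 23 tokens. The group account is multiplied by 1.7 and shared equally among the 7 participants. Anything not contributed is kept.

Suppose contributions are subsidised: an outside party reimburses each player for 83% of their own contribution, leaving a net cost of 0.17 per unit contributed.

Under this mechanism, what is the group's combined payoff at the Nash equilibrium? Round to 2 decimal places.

407.33 tokens

With the mechanism, a contributed unit returns (1.7/7) / 0.17 = 1.4286 per unit of net cost to the contributor — now above 1 — so contributing fully is weakly dominant for every player.
At the Nash equilibrium everyone contributes 23. Group total payoff = 7 × (23 × 0.83 + 1.7 × 23) = 407.33.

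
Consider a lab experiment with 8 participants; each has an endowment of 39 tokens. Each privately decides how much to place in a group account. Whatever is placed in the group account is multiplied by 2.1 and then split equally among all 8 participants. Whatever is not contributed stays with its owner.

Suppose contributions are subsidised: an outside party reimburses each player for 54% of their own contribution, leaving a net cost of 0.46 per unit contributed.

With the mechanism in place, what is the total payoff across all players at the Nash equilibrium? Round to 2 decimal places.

312.00 tokens

With the mechanism, a contributed unit returns (2.1/8) / 0.46 = 0.5707 per unit of net cost — still below 1 — so contributing 0 remains dominant for every player.
At the Nash equilibrium no one contributes; group total payoff = 8 × 39 = 312.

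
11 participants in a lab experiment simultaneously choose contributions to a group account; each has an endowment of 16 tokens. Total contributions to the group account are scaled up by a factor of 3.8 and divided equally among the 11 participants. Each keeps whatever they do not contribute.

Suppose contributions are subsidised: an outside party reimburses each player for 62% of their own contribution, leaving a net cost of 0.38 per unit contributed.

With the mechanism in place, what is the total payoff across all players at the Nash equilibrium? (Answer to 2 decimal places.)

176.00 tokens

Even with the mechanism, each unit contributed returns only (3.8/11) / 0.38 = 0.9091 per unit of net cost, so contributing nothing is still dominant.
At the Nash equilibrium no one contributes; group total payoff = 11 × 16 = 176.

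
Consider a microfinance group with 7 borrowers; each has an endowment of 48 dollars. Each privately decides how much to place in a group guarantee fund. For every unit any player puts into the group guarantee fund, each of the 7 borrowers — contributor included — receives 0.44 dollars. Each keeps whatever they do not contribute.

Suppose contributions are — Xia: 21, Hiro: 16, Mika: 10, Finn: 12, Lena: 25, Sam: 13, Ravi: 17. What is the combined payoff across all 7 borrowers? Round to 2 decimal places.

Total contributed: 21 + 16 + 10 + 12 + 25 + 13 + 17 = 114; total kept: 7 × 48 − 114 = 222.
The group guarantee fund pays out 0.44 × 7 × 114 = 351.12 in aggregate.
Group total = 222 + 351.12 = 573.12.

573.12 dollars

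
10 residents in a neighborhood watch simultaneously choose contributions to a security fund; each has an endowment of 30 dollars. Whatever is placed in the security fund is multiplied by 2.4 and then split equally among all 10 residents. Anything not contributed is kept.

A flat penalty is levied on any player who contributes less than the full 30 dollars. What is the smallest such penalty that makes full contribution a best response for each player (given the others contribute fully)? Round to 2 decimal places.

22.80 dollars

Given the others contribute fully, the best deviation is to contribute 0 (any partial contribution still incurs the fine and gives up units whose private return 0.2400 is below 1).
Deviating from 30 to 0 saves 30 dollars but forfeits the deviator's share of the drop in the security fund: 2.4/10 × 30 = 7.20.
So the deviation gain is 30 − 7.20 = 22.80, and the fine must be at least 22.80 dollars to wipe it out.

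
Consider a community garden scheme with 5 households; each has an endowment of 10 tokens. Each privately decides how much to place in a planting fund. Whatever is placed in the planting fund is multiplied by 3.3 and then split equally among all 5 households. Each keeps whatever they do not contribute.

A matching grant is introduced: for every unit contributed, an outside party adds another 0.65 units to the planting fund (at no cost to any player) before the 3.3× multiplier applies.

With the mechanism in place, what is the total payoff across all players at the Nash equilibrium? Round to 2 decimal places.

With the mechanism, a contributed unit returns 3.3 × 1.65 / 5 = 1.0890 per unit of net cost to the contributor — now above 1 — so contributing fully is weakly dominant for every player.
So the Nash equilibrium is full contribution by all 5; the group earns 3.3 × 1.65 × 50 = 272.25.

272.25 tokens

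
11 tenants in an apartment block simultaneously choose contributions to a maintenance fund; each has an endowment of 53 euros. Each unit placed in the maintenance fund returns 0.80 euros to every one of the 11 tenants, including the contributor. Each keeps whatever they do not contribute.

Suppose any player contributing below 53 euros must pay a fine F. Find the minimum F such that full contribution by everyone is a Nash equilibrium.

Given the others contribute fully, the best deviation is to contribute 0 (any partial contribution still incurs the fine and gives up units whose private return 0.80 is below 1).
Deviating from 53 to 0 saves 53 euros but forfeits the deviator's share of the drop in the maintenance fund: 0.80 × 53 = 42.40.
So the deviation gain is 53 − 42.40 = 10.60, and the fine must be at least 10.60 euros to wipe it out.

10.60 euros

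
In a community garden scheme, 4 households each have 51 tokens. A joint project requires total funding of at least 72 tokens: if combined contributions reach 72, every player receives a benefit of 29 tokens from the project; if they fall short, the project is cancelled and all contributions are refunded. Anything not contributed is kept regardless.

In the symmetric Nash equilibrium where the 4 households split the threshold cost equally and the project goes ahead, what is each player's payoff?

62 tokens

Equal share of the threshold: 72/4 = 18.
At this profile no one gains by cutting their contribution: any cut drops the total below 72, the project is cancelled, contributions are refunded, and the deviator ends with 51, which is less than 51 − 18 + 29 = 62. Contributing more than 18 just wastes the excess. So contributing exactly 18 is a best response.
Each player's payoff: 51 − 18 + 29 = 62.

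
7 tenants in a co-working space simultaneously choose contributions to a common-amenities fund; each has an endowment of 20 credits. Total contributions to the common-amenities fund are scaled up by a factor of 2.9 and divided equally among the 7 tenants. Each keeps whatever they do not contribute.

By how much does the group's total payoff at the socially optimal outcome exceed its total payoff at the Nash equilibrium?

Each contributed unit returns 2.9/7 = 0.4143 to its contributor — below 1 — so contributing 0 is dominant for every player. At the Nash equilibrium everyone keeps their 20, and the group total is 7 × 20 = 140.
Each contributed unit returns 2.900 to the group as a whole (0.4143 to each of 7 players), which exceeds 1, so the social optimum is full contribution: group total = 2.900 × 140 = 406.00.
Efficiency loss = 406.00 − 140 = 266.00.

266.00 credits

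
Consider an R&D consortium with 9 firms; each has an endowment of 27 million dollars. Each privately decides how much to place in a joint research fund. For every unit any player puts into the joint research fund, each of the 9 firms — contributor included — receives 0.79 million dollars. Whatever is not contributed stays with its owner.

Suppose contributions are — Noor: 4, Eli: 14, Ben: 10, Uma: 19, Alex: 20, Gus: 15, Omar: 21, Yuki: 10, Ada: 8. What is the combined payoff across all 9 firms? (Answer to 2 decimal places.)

982.31 million dollars

Total contributed: 4 + 14 + 10 + 19 + 20 + 15 + 21 + 10 + 8 = 121; total kept: 9 × 27 − 121 = 122.
The joint research fund pays out 0.79 × 9 × 121 = 860.31 in aggregate.
Group total = 122 + 860.31 = 982.31.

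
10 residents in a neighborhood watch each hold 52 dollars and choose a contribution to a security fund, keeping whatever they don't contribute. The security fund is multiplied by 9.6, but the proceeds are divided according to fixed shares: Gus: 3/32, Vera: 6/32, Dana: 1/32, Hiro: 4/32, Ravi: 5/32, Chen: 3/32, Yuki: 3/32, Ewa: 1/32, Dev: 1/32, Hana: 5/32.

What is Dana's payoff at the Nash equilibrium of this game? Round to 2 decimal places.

Player j's private return per contributed unit is 9.6 × (j's share). Contributing is weakly dominant for j when that share is at least 1/9.6 = 0.1042, and contributing 0 is dominant otherwise.
Vera, Hiro, Ravi and Hana clear that bar, contributing 52 each; the remaining 6 contribute 0. Total contributed: 208.
Dana keeps 52 and receives 9.6 × 208 × 1/32 = 62.40 from the security fund, for a payoff of 114.40.

114.40 dollars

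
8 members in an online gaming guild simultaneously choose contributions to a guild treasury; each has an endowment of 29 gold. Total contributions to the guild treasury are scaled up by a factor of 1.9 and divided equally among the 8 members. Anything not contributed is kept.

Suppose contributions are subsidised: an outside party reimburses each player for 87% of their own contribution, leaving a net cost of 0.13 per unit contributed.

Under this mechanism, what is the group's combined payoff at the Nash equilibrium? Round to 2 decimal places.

With the mechanism, a contributed unit returns (1.9/8) / 0.13 = 1.8269 per unit of net cost to the contributor — now above 1 — so contributing fully is weakly dominant for every player.
At the Nash equilibrium everyone contributes 29. Group total payoff = 8 × (29 × 0.87 + 1.9 × 29) = 642.64.

642.64 gold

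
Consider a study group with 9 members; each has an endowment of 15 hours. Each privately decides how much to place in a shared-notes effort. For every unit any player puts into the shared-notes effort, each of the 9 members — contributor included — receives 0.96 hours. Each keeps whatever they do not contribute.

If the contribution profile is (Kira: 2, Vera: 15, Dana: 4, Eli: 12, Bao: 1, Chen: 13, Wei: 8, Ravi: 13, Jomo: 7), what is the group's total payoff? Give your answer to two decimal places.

708.00 hours

Total contributed: 2 + 15 + 4 + 12 + 1 + 13 + 8 + 13 + 7 = 75; total kept: 9 × 15 − 75 = 60.
The shared-notes effort pays out 0.96 × 9 × 75 = 648.00 in aggregate.
Group total = 60 + 648.00 = 708.00.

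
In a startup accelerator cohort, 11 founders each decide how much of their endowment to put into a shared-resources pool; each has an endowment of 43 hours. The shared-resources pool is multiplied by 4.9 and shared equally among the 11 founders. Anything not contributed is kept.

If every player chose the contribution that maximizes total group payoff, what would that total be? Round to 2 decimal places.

2317.70 hours

Each contributed unit returns 4.900 to the group as a whole (0.4455 to each of 11 players), which exceeds 1, so the social optimum is full contribution: group total = 4.900 × 473 = 2317.70.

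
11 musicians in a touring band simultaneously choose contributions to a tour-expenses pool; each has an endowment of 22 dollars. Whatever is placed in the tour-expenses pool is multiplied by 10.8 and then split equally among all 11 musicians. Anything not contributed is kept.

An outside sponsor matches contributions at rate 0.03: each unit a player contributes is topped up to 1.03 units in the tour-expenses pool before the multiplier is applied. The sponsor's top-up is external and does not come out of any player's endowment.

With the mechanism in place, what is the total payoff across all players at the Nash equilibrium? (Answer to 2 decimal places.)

The effective private return per unit is now 10.8 × 1.03 / 11 = 1.0113 > 1, so every player's dominant strategy flips to full contribution.
At the Nash equilibrium everyone contributes 22. Group total payoff = 10.8 × 1.03 × 242 = 2692.01.

2692.01 dollars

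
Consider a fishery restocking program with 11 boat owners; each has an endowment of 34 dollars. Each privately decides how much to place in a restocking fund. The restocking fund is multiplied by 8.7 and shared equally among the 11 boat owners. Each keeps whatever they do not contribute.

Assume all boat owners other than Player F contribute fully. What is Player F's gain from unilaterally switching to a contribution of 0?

Switching from a contribution of 34 to 0 lets Player F keep an extra 34 dollars, but lowers the restocking fund by 34, which costs Player F their own share of that drop: 8.7/11 × 34 = 26.89.
Net gain = 34 − 26.89 = 7.11. The private return per contributed unit (0.7909) is below 1, so free-riding is indeed the best response regardless of what the others do.

7.11 dollars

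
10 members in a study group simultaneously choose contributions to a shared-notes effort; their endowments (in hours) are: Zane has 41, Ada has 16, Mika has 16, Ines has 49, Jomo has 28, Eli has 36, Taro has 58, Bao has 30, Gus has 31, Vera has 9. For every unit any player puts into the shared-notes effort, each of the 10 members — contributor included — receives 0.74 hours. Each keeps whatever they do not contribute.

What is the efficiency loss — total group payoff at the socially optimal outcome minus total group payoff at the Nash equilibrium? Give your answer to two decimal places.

The private return per contributed unit is 0.74 < 1 for everyone, so the Nash equilibrium is zero contribution and the group total is Σ E_j = 41 + 16 + 16 + 49 + 28 + 36 + 58 + 30 + 31 + 9 = 314.
Each contributed unit returns 7.400 to the group, so the social optimum is full contribution by everyone: group total = 7.400 × 314 = 2323.60.
Efficiency loss = (7.400 − 1) × 314 = 2009.60.

2009.60 hours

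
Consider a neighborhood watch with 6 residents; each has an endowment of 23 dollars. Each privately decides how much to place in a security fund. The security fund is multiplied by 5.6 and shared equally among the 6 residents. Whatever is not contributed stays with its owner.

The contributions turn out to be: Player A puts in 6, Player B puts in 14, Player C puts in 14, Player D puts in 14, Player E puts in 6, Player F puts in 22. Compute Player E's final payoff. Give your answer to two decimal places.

Total contributed: 6 + 14 + 14 + 14 + 6 + 22 = 76.
Each receives 5.6 × 76 / 6 = 70.93 from the security fund.
Player E keeps 23 − 6 = 17, so Player E's payoff is 17 + 70.93 = 87.93.

87.93 dollars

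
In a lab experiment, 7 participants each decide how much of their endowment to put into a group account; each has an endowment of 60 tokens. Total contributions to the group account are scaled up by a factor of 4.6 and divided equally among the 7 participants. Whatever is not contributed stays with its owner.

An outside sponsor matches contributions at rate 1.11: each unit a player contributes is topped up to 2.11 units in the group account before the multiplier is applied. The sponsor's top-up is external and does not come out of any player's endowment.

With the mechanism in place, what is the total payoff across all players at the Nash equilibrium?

With the mechanism, a contributed unit returns 4.6 × 2.11 / 7 = 1.3866 per unit of net cost to the contributor — now above 1 — so contributing fully is weakly dominant for every player.
So the Nash equilibrium is full contribution by all 7; the group earns 4.6 × 2.11 × 420 = 4076.52.

4076.52 tokens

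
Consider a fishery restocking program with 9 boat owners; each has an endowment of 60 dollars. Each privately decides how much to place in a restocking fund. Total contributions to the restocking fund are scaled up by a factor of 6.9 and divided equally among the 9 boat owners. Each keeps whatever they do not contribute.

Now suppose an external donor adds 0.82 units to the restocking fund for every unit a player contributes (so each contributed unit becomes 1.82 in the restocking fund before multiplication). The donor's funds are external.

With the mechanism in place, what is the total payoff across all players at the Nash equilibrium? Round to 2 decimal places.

With the mechanism, a contributed unit returns 6.9 × 1.82 / 9 = 1.3953 per unit of net cost to the contributor — now above 1 — so contributing fully is weakly dominant for every player.
At the Nash equilibrium everyone contributes 60. Group total payoff = 6.9 × 1.82 × 540 = 6781.32.

6781.32 dollars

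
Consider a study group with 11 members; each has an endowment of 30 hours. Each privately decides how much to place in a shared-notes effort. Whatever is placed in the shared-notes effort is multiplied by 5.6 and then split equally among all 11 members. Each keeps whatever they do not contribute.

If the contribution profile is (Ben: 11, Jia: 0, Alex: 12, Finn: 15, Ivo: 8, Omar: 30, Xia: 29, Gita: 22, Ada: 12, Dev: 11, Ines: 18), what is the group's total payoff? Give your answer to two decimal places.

Total contributed: 11 + 0 + 12 + 15 + 8 + 30 + 29 + 22 + 12 + 11 + 18 = 168; total kept: 11 × 30 − 168 = 162.
The shared-notes effort pays out 5.6 × 168 = 940.80 in aggregate.
Group total = 162 + 940.80 = 1102.80.

1102.80 hours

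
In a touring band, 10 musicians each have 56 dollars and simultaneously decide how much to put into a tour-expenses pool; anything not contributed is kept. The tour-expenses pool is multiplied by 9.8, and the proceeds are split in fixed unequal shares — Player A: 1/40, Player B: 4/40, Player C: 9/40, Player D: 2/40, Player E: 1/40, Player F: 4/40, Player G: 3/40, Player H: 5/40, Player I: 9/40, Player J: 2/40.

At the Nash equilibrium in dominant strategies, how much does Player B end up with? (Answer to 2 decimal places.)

220.64 dollars

Each unit j contributes comes back to j as 9.8 × (j's share), so j prefers to contribute only if that share exceeds 1/9.8 = 0.1020; otherwise keeping the unit dominates.
Player C, Player H and Player I are above the threshold, contributing 56 each; the remaining 7 contribute 0. Total contributed: 168.
Player B keeps 56 and receives 9.8 × 168 × 4/40 = 164.64 from the tour-expenses pool, for a payoff of 220.64.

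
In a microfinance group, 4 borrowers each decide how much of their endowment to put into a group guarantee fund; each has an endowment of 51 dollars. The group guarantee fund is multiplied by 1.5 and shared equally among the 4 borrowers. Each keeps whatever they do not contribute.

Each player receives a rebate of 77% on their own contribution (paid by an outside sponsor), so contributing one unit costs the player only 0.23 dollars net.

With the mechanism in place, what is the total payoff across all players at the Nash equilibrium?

The effective private return per unit is now (1.5/4) / 0.23 = 1.6304 > 1, so every player's dominant strategy flips to full contribution.
So the Nash equilibrium is full contribution by all 4; the group earns 4 × (51 × 0.77 + 1.5 × 51) = 463.08.

463.08 dollars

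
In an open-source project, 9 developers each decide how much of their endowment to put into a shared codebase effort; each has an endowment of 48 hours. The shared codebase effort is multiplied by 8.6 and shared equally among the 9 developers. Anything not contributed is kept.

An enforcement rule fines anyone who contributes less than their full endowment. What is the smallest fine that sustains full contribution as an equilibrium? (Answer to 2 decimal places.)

Given the others contribute fully, the best deviation is to contribute 0 (any partial contribution still incurs the fine and gives up units whose private return 0.9556 is below 1).
Deviating from 48 to 0 saves 48 hours but forfeits the deviator's share of the drop in the shared codebase effort: 8.6/9 × 48 = 45.87.
So the deviation gain is 48 − 45.87 = 2.13, and the fine must be at least 2.13 hours to wipe it out.

2.13 hours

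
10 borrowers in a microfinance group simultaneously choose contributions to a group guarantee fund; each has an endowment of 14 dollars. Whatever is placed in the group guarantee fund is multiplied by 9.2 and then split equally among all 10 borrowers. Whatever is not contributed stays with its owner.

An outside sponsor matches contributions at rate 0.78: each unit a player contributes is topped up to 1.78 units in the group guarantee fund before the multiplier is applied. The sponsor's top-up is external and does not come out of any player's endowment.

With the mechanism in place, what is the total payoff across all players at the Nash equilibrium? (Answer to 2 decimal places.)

2292.64 dollars

Under the mechanism each unit contributed yields 9.2 × 1.78 / 10 = 1.6376 back to its contributor per unit of net cost, which exceeds 1, making full contribution the dominant choice for everyone.
At the Nash equilibrium everyone contributes 14. Group total payoff = 9.2 × 1.78 × 140 = 2292.64.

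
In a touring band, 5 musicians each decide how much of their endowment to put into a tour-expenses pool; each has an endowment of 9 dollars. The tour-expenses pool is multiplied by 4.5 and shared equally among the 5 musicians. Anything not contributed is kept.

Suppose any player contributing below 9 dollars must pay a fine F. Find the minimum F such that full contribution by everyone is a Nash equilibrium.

Given the others contribute fully, the best deviation is to contribute 0 (any partial contribution still incurs the fine and gives up units whose private return 0.9000 is below 1).
Deviating from 9 to 0 saves 9 dollars but forfeits the deviator's share of the drop in the tour-expenses pool: 4.5/5 × 9 = 8.10.
So the deviation gain is 9 − 8.10 = 0.90, and the fine must be at least 0.90 dollars to wipe it out.

0.90 dollars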